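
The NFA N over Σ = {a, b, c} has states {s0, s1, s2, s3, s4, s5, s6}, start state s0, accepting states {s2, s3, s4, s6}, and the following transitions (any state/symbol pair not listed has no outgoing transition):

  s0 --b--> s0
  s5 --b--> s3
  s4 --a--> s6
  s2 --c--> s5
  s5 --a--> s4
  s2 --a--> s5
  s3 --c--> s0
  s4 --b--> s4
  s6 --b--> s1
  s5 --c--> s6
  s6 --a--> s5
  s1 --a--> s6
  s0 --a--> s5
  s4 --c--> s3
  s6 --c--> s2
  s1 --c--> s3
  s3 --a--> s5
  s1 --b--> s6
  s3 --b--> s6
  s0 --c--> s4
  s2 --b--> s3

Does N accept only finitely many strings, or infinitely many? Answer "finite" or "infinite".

State s0 is reachable from the start and can reach an accepting state, and it lies on the cycle s0 → s0.
Traversing that cycle any number of times yields accepted strings of unbounded length, so the language is infinite.

infinite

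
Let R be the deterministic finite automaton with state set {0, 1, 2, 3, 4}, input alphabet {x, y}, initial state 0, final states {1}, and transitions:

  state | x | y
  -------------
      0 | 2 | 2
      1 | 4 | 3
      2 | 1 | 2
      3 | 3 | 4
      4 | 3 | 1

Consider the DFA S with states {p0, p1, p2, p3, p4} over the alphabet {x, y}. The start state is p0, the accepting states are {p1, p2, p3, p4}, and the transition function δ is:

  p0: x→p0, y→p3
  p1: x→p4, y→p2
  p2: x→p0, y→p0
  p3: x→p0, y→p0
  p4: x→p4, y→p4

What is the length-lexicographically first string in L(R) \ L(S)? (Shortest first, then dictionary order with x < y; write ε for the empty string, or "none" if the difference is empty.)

xx

The string xx is accepted by R but not by S.
No shorter string lies in the difference, and xx is the lexicographically first length-2 string in L(R) \ L(S).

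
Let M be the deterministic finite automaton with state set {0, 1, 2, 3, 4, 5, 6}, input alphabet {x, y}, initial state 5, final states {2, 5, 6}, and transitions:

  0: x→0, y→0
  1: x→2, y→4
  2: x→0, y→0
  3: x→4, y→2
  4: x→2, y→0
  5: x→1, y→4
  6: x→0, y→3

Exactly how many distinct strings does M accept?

The useful subgraph on states {1, 2, 4, 5} is acyclic, so L(M) is finite; the longest accepting path visits 4 useful states, giving maximum string length 3.
Counting accepting paths from 5 by length: 1 of length 0, 2 of length 2, 1 of length 3. Total 4.

4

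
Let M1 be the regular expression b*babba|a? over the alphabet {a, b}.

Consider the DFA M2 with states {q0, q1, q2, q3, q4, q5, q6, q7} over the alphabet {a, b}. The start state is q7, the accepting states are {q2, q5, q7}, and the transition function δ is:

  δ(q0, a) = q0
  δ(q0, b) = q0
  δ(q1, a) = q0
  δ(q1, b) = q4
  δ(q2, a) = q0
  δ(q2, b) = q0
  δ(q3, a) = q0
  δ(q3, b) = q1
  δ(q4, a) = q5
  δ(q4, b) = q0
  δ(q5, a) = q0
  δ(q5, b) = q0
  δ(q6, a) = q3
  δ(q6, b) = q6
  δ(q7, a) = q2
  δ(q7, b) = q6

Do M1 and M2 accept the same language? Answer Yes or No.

Yes

Converting the expression M1 to a DFA (subset construction, then merging equivalent states) gives the minimal DFA with states {r0, r1, r2, r3, r4, r5, r6}, start state r0, accepting states {r0, r1} and transitions r0: a→r1, b→r2; r1: a→r3, b→r3; r2: a→r4, b→r2; r3: a→r3, b→r3; r4: a→r3, b→r5; r5: a→r3, b→r6; r6: a→r1, b→r3.
Exploring the product automaton M1 × M2 from the start pair (r0, q7), following both machines on each input symbol, reaches 8 state pairs: (r0, q7), (r1, q2), (r2, q6), (r3, q0), (r4, q3), (r5, q1), (r6, q4), (r1, q5).
M1 accepts in {r0, r1} and M2 accepts in {q2, q5, q7}. In every reachable pair the two components are either both accepting — (r0, q7), (r1, q2), (r1, q5) — or both non-accepting, so no string is accepted by exactly one of the machines: L(M1) \ L(M2) and L(M2) \ L(M1) are both empty.
Hence every string is accepted by M1 iff it is accepted by M2, and the two languages coincide.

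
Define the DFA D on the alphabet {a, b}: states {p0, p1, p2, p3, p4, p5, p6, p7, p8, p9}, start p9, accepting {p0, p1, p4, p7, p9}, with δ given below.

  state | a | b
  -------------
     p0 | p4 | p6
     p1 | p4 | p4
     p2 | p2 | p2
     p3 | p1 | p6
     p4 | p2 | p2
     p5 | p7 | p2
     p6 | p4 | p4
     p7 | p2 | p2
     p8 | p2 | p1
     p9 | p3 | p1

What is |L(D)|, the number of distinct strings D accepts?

9

The useful subgraph on states {p1, p3, p4, p6, p9} is acyclic, so L(D) is finite; the longest accepting path visits 4 useful states, giving maximum string length 3.
Counting accepting paths from p9 by length: 1 of length 0, 1 of length 1, 3 of length 2, 4 of length 3. Total 9.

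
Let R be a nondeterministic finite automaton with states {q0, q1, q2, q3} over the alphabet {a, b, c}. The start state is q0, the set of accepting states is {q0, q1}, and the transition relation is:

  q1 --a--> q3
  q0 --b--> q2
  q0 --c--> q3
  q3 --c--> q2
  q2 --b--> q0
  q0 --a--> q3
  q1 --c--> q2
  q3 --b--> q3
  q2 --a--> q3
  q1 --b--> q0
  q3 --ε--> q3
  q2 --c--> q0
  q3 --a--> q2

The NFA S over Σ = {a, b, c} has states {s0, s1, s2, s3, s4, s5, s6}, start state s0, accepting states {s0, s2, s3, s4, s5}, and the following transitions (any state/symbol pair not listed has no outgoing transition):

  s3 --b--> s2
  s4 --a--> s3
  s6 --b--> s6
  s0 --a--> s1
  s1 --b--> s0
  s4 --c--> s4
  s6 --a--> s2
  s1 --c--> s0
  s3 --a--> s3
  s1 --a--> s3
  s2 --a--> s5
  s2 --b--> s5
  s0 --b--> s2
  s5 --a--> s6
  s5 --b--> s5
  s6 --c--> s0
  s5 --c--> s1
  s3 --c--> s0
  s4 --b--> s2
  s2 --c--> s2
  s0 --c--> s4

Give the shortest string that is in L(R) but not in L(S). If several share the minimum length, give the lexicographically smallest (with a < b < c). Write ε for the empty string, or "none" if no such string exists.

The string baab is accepted by R but not by S.
No shorter string lies in the difference, and baab is the lexicographically first length-4 string in L(R) \ L(S).

baab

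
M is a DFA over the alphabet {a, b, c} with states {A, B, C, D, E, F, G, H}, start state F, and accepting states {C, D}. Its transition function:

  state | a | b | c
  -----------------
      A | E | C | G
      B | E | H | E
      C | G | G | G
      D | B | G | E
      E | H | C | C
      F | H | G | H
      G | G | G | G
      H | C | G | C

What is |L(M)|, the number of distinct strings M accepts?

4

The useful subgraph on states {C, F, H} is acyclic, so L(M) is finite; the longest accepting path visits 3 useful states, giving maximum string length 2.
Counting accepting paths from F by length: 4 of length 2. Total 4.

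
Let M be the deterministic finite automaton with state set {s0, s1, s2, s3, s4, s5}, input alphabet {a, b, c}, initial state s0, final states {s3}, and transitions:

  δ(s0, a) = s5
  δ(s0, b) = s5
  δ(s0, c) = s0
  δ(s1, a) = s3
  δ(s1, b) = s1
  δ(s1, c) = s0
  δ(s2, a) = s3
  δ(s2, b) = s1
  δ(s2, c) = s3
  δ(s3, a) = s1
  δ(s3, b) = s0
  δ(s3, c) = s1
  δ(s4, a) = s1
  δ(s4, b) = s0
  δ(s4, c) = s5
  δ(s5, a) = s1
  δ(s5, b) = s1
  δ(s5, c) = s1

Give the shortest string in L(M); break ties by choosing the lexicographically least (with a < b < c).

aaa

A breadth-first search from s0 reaches an accepting state first via the path s0 → s5 → s1 → s3 on input aaa.
No string of length < 3 is accepted (BFS exhausts all shorter strings without reaching an accepting state), and aaa is the lexicographically least accepting string of length 3.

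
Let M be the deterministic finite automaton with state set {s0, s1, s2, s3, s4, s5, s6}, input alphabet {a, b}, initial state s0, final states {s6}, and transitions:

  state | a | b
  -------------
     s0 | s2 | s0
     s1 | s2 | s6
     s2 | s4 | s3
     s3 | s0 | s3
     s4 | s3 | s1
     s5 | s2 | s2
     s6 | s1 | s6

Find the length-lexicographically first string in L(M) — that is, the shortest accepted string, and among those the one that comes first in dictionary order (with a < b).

A breadth-first search from s0 reaches an accepting state first via the path s0 → s2 → s4 → s1 → s6 on input aabb.
No string of length < 4 is accepted (BFS exhausts all shorter strings without reaching an accepting state), and aabb is the lexicographically least accepting string of length 4.

aabb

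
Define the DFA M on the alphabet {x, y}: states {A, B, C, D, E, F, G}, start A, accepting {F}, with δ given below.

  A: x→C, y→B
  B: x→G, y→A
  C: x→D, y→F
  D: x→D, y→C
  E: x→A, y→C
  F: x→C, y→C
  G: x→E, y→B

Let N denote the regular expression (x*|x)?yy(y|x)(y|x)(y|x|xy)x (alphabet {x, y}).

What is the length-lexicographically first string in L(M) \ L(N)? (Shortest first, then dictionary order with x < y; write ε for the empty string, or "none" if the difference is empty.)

xy

The string xy is accepted by M but not by N.
No shorter string lies in the difference, and xy is the lexicographically first length-2 string in L(M) \ L(N).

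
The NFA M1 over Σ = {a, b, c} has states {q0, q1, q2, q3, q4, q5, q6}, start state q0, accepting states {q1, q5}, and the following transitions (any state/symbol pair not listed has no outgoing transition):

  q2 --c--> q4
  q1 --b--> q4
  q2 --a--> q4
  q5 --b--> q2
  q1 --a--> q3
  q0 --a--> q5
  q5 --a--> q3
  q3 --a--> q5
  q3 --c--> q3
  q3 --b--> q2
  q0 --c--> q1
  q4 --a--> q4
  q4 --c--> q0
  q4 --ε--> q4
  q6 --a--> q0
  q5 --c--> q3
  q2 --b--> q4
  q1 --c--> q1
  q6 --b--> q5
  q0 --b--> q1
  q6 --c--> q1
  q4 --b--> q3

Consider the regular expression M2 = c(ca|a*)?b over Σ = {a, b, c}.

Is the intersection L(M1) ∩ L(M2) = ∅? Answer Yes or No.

Converting the expression M2 to a DFA (subset construction, then merging equivalent states) gives the minimal DFA with states {r0, r1, r2, r3, r4, r5, r6}, start state r0, accepting states {r4} and transitions r0: a→r1, b→r1, c→r2; r1: a→r1, b→r1, c→r1; r2: a→r3, b→r4, c→r5; r3: a→r3, b→r4, c→r1; r4: a→r1, b→r1, c→r1; r5: a→r6, b→r1, c→r1; r6: a→r1, b→r4, c→r1.
Exploring the product automaton M1 × M2 from the start pair (q0, r0), following both machines on each input symbol, reaches 14 state pairs: (q0, r0), (q5, r1), (q1, r1), (q1, r2), (q3, r1), (q2, r1), (q4, r1), (q3, r3), (q4, r4), (q1, r5), (q0, r1), (q5, r3), (q2, r4), (q3, r6).
M1 accepts in {q1, q5} and M2 accepts in {r4}; no reachable pair has both components accepting, so no string drives both machines to acceptance simultaneously and L(M1) ∩ L(M2) = ∅.
So no string is accepted by both, and the intersection is empty.

Yes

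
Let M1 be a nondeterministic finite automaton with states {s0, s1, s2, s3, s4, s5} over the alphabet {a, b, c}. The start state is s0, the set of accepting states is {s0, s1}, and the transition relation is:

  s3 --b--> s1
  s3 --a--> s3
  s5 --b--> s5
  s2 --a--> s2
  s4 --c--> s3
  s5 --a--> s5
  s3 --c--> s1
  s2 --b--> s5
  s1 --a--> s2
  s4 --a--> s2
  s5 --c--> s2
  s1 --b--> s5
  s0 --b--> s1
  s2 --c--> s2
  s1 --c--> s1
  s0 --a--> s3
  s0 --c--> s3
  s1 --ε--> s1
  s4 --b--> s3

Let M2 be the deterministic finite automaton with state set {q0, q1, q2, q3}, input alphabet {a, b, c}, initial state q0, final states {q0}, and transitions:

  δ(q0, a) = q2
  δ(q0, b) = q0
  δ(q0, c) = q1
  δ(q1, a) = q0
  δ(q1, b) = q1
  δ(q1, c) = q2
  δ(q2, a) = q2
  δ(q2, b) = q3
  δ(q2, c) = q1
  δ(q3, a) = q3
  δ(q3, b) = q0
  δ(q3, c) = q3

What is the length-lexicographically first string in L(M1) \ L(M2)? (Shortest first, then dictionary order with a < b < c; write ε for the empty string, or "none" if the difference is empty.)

ab

The string ab is accepted by M1 but not by M2.
No shorter string lies in the difference, and ab is the lexicographically first length-2 string in L(M1) \ L(M2).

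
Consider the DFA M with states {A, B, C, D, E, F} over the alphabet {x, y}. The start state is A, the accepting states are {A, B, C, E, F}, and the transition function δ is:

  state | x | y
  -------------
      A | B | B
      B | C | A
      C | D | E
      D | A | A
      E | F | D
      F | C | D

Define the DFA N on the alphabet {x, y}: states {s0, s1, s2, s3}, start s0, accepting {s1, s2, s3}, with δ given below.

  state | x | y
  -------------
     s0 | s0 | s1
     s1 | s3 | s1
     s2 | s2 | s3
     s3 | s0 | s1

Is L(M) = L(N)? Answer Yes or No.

No

The empty string ε is accepted by M but rejected by N.
So L(M) ≠ L(N).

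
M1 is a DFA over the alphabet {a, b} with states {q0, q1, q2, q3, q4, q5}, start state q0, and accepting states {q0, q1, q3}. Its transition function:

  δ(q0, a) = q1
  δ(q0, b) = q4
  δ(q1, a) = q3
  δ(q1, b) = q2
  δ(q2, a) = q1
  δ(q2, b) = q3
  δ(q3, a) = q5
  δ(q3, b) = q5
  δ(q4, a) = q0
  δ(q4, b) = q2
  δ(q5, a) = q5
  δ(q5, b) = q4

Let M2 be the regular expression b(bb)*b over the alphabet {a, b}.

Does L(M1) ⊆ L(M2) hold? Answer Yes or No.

No

The empty string ε is in L(M1) but not in L(M2).
So L(M1) ⊄ L(M2).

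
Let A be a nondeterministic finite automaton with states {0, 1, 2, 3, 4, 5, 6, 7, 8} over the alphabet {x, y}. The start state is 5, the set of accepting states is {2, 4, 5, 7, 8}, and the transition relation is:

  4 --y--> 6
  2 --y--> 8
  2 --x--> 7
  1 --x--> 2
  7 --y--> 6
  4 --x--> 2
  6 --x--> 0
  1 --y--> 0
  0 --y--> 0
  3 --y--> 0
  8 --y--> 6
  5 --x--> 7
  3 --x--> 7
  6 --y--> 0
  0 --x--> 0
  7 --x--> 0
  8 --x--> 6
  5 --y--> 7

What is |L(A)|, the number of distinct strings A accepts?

The useful subgraph on states {5, 7} is acyclic, so L(A) is finite; the longest accepting path visits 2 useful states, giving maximum string length 1.
Counting accepting paths from 5 by length: 1 of length 0, 2 of length 1. Total 3.

3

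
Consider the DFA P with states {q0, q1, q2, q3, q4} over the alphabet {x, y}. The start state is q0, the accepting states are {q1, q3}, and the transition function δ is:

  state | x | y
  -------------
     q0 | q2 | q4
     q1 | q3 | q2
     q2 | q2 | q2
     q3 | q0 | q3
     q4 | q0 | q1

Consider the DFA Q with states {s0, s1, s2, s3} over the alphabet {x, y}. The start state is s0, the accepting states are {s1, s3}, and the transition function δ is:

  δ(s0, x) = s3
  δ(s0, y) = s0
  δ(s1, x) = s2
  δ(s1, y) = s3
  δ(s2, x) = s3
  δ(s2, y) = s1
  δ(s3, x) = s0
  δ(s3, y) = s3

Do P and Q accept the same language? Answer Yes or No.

The string yy is accepted by P but rejected by Q.
So L(P) ≠ L(Q).

No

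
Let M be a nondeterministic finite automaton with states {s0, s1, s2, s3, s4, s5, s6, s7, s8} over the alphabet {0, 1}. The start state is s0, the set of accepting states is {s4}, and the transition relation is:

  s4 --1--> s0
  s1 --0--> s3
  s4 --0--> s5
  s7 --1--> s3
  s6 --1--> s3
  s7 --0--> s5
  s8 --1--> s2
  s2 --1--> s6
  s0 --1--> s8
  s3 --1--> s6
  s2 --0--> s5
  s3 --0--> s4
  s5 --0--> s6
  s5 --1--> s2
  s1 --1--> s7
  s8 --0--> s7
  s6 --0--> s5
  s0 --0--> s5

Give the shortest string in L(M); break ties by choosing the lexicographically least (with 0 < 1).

A breadth-first search from s0 reaches an accepting state first via the path s0 → s5 → s6 → s3 → s4 on input 0010.
No string of length < 4 is accepted (BFS exhausts all shorter strings without reaching an accepting state), and 0010 is the lexicographically least accepting string of length 4.

0010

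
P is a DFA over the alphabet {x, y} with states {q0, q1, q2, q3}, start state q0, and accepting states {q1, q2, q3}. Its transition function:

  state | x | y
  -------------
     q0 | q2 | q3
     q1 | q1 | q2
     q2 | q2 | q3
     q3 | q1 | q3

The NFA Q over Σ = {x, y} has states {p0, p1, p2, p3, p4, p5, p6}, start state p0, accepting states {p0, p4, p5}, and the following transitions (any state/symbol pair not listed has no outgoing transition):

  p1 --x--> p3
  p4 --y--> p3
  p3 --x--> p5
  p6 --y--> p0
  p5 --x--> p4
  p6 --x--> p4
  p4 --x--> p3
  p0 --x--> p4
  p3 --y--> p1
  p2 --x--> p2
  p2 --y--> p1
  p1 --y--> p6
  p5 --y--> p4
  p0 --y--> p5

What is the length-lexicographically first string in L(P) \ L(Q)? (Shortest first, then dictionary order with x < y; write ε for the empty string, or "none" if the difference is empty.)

xx

The string xx is accepted by P but not by Q.
No shorter string lies in the difference, and xx is the lexicographically first length-2 string in L(P) \ L(Q).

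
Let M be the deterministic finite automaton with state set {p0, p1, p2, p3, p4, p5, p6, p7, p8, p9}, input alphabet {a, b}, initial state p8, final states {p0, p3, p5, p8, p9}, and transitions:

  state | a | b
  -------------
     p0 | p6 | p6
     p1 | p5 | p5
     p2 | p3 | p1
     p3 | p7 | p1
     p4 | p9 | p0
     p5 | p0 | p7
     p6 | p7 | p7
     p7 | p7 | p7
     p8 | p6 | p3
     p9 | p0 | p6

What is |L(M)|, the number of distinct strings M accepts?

6

The useful subgraph on states {p0, p1, p3, p5, p8} is acyclic, so L(M) is finite; the longest accepting path visits 5 useful states, giving maximum string length 4.
Counting accepting paths from p8 by length: 1 of length 0, 1 of length 1, 2 of length 3, 2 of length 4. Total 6.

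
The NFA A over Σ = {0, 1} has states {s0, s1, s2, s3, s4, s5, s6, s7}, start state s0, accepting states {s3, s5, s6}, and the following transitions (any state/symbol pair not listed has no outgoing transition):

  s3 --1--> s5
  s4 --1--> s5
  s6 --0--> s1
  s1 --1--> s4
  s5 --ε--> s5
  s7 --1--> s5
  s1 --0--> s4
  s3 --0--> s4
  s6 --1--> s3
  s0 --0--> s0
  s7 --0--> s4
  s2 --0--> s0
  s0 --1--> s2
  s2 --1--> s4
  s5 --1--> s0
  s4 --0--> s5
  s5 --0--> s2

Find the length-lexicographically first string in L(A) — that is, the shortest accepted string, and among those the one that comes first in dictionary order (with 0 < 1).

110

A breadth-first search from s0 reaches an accepting state first via the path s0 → s2 → s4 → s5 on input 110.
No string of length < 3 is accepted (BFS exhausts all shorter strings without reaching an accepting state), and 110 is the lexicographically least accepting string of length 3.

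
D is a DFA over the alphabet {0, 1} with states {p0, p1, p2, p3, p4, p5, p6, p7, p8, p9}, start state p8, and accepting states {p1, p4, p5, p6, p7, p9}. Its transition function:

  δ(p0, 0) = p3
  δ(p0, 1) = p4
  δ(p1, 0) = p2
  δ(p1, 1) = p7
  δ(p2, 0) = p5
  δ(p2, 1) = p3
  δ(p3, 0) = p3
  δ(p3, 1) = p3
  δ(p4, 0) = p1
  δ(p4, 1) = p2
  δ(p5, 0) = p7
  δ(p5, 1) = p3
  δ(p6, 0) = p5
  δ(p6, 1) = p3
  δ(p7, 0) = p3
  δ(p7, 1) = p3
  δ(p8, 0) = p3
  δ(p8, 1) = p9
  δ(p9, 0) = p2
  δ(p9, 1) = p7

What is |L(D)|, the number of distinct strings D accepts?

The useful subgraph on states {p2, p5, p7, p8, p9} is acyclic, so L(D) is finite; the longest accepting path visits 5 useful states, giving maximum string length 4.
Counting accepting paths from p8 by length: 1 of length 1, 1 of length 2, 1 of length 3, 1 of length 4. Total 4.

4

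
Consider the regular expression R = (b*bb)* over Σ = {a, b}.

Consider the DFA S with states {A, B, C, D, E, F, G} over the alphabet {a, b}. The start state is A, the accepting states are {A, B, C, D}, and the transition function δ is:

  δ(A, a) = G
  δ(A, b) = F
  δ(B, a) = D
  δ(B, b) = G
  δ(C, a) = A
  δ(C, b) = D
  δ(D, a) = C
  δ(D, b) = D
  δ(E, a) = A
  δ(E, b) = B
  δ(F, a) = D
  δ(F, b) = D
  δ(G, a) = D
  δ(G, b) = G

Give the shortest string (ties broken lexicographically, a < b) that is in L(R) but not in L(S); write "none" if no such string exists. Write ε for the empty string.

Converting the expression R to a DFA (subset construction, then merging equivalent states) gives the minimal DFA with states {r0, r1, r2, r3}, start state r0, accepting states {r0, r3} and transitions r0: a→r1, b→r2; r1: a→r1, b→r1; r2: a→r1, b→r3; r3: a→r1, b→r3.
Exploring the product automaton R × S from the start pair (r0, A), following both machines on each input symbol, reaches 8 state pairs: (r0, A), (r1, G), (r2, F), (r1, D), (r3, D), (r1, C), (r1, A), (r1, F).
R accepts in {r0, r3} and S accepts in {A, B, C, D}. The reachable pairs whose R-component is accepting are (r0, A), (r3, D); in each of them the S-component is accepting too, so the product for L(R) \ L(S) (R-component accepting, S-component rejecting) has no reachable accepting pair and the difference is empty.
So every string accepted by R is also accepted by S: L(R) \ L(S) = ∅ and there is no such string.

none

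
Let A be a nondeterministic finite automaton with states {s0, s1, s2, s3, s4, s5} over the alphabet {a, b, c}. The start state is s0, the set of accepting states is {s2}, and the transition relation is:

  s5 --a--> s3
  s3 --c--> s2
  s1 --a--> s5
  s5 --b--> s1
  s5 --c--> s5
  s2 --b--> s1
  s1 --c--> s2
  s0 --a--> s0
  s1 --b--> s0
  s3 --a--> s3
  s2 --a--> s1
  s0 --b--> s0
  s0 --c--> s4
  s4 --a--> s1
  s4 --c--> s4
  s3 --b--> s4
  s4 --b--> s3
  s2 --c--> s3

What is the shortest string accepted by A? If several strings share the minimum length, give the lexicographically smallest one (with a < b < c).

cac

A breadth-first search from s0 reaches an accepting state first via the path s0 → s4 → s1 → s2 on input cac.
No string of length < 3 is accepted (BFS exhausts all shorter strings without reaching an accepting state), and cac is the lexicographically least accepting string of length 3.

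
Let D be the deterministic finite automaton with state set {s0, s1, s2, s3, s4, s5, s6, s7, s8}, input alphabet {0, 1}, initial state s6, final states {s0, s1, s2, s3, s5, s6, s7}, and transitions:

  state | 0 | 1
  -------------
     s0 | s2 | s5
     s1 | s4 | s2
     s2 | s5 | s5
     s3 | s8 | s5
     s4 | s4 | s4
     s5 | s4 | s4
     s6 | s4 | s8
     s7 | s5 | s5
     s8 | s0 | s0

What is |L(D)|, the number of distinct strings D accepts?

11

The useful subgraph on states {s0, s2, s5, s6, s8} is acyclic, so L(D) is finite; the longest accepting path visits 5 useful states, giving maximum string length 4.
Counting accepting paths from s6 by length: 1 of length 0, 2 of length 2, 4 of length 3, 4 of length 4. Total 11.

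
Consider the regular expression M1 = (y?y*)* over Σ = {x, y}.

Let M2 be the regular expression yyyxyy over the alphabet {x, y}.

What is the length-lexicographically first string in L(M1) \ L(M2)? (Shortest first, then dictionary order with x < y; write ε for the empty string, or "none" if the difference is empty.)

The empty string ε is accepted by M1 but not by M2.
Since ε is the unique shortest string, it is the required witness.

ε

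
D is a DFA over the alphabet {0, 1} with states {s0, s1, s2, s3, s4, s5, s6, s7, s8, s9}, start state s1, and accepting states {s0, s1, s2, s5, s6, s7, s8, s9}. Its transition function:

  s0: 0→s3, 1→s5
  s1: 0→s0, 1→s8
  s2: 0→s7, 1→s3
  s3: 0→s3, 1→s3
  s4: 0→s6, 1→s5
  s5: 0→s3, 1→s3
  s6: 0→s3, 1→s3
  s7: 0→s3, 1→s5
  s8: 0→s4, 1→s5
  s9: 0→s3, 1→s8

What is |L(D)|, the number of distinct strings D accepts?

7

The useful subgraph on states {s0, s1, s4, s5, s6, s8} is acyclic, so L(D) is finite; the longest accepting path visits 4 useful states, giving maximum string length 3.
Counting accepting paths from s1 by length: 1 of length 0, 2 of length 1, 2 of length 2, 2 of length 3. Total 7.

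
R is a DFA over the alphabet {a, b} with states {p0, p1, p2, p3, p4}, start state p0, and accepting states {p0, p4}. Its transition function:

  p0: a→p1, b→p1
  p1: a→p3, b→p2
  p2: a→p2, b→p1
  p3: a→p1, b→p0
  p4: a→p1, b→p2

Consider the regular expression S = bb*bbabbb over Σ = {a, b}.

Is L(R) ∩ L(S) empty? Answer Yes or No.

Converting the expression S to a DFA (subset construction, then merging equivalent states) gives the minimal DFA with states {s0, s1, s2, s3, s4, s5, s6, s7, s8}, start state s0, accepting states {s8} and transitions s0: a→s1, b→s2; s1: a→s1, b→s1; s2: a→s1, b→s3; s3: a→s1, b→s4; s4: a→s5, b→s4; s5: a→s1, b→s6; s6: a→s1, b→s7; s7: a→s1, b→s8; s8: a→s1, b→s1.
Exploring the product automaton R × S from the start pair (p0, s0), following both machines on each input symbol, reaches 17 state pairs: (p0, s0), (p1, s1), (p1, s2), (p3, s1), (p2, s1), (p2, s3), (p0, s1), (p1, s4), (p3, s5), (p2, s4), (p0, s6), (p2, s5), (p1, s7), (p1, s6), (p2, s8), (p2, s7), (p1, s8).
R accepts in {p0, p4} and S accepts in {s8}; no reachable pair has both components accepting, so no string drives both machines to acceptance simultaneously and L(R) ∩ L(S) = ∅.
So no string is accepted by both, and the intersection is empty.

Yes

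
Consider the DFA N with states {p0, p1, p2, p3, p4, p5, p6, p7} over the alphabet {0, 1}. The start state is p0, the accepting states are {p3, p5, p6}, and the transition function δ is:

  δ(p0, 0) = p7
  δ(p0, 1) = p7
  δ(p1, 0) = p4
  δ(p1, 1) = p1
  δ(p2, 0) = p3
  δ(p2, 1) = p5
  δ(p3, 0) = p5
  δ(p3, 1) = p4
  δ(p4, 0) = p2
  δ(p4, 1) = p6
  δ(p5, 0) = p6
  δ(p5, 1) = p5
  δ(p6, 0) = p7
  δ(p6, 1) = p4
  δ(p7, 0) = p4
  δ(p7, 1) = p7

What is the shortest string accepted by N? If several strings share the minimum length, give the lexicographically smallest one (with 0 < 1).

001

A breadth-first search from p0 reaches an accepting state first via the path p0 → p7 → p4 → p6 on input 001.
No string of length < 3 is accepted (BFS exhausts all shorter strings without reaching an accepting state), and 001 is the lexicographically least accepting string of length 3.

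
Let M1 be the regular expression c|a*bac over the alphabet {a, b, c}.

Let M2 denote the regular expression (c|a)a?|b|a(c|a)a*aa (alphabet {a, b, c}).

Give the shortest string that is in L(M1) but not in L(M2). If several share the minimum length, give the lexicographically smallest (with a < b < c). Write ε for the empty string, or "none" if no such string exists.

The string bac is accepted by M1 but not by M2.
No shorter string lies in the difference, and bac is the lexicographically first length-3 string in L(M1) \ L(M2).

bac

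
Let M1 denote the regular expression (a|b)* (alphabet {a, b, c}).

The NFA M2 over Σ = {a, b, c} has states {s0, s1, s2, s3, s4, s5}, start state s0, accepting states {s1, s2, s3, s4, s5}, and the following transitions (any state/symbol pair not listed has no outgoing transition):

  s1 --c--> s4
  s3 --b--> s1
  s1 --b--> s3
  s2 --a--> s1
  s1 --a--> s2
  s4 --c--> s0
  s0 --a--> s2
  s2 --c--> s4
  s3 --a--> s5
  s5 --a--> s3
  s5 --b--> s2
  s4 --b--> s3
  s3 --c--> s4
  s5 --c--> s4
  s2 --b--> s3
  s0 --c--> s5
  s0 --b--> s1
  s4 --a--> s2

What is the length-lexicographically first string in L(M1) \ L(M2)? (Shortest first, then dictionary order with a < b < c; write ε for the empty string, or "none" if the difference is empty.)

The empty string ε is accepted by M1 but not by M2.
Since ε is the unique shortest string, it is the required witness.

ε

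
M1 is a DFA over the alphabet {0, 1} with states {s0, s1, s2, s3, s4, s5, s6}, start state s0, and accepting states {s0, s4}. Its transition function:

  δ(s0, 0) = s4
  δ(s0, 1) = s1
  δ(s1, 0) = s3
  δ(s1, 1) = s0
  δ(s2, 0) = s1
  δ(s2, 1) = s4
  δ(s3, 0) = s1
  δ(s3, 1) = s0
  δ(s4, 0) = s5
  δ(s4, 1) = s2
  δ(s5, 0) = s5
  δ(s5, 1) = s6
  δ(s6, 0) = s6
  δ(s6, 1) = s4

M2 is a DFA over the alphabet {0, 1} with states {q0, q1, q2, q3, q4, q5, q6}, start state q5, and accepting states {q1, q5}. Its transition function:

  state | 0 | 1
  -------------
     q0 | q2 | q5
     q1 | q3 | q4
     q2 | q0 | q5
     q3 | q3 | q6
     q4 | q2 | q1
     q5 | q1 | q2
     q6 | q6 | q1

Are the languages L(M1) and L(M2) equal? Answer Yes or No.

Yes

Exploring the product automaton M1 × M2 from the start pair (s0, q5), following both machines on each input symbol, reaches 7 state pairs: (s0, q5), (s4, q1), (s1, q2), (s5, q3), (s2, q4), (s3, q0), (s6, q6).
M1 accepts in {s0, s4} and M2 accepts in {q1, q5}. In every reachable pair the two components are either both accepting — (s0, q5), (s4, q1) — or both non-accepting, so no string is accepted by exactly one of the machines: L(M1) \ L(M2) and L(M2) \ L(M1) are both empty.
Hence every string is accepted by M1 iff it is accepted by M2, and the two languages coincide.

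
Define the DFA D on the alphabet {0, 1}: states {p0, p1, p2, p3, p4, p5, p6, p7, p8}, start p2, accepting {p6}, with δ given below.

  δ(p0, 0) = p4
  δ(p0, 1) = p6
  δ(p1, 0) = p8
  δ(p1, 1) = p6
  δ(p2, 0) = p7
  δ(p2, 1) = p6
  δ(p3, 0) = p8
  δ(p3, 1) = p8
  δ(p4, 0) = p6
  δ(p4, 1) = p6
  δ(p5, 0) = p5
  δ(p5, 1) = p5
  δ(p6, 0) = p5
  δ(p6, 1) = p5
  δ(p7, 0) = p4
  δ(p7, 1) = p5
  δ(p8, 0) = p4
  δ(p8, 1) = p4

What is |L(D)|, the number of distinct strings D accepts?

3

The useful subgraph on states {p2, p4, p6, p7} is acyclic, so L(D) is finite; the longest accepting path visits 4 useful states, giving maximum string length 3.
Counting accepting paths from p2 by length: 1 of length 1, 2 of length 3. Total 3.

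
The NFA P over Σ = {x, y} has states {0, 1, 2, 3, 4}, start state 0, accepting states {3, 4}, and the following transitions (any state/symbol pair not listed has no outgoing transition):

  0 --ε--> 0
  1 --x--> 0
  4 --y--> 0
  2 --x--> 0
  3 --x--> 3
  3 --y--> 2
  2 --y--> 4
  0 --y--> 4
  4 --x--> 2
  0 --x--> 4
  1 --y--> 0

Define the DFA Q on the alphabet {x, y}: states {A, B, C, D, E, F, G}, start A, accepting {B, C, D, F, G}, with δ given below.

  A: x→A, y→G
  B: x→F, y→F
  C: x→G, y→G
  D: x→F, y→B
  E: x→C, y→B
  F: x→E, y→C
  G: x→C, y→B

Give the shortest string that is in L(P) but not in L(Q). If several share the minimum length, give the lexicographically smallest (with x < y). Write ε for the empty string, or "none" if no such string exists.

The string x is accepted by P but not by Q.
No shorter string lies in the difference, and x is the lexicographically first length-1 string in L(P) \ L(Q).

x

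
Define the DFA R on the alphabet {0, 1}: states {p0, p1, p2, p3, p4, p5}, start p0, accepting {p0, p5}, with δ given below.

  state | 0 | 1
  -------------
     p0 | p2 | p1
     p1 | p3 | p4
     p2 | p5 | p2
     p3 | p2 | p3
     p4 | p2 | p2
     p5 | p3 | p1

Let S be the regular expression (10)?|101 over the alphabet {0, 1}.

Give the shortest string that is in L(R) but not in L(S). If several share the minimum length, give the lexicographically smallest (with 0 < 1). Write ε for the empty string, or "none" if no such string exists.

00

The string 00 is accepted by R but not by S.
No shorter string lies in the difference, and 00 is the lexicographically first length-2 string in L(R) \ L(S).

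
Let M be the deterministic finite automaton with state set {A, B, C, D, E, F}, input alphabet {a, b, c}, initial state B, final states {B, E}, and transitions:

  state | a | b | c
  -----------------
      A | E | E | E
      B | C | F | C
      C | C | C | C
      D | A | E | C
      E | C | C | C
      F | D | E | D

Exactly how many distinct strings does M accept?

The useful subgraph on states {A, B, D, E, F} is acyclic, so L(M) is finite; the longest accepting path visits 5 useful states, giving maximum string length 4.
Counting accepting paths from B by length: 1 of length 0, 1 of length 2, 2 of length 3, 6 of length 4. Total 10.

10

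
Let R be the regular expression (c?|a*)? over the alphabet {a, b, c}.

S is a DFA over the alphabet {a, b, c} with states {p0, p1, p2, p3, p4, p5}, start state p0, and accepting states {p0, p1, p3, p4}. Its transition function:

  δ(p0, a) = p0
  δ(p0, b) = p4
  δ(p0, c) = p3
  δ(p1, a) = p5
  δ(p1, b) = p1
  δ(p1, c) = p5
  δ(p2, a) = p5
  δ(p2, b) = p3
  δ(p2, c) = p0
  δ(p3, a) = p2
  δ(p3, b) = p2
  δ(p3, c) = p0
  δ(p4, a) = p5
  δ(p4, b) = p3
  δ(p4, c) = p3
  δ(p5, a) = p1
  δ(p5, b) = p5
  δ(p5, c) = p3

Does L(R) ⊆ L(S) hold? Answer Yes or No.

Yes

Converting the expression R to a DFA (subset construction, then merging equivalent states) gives the minimal DFA with states {r0, r1, r2, r3}, start state r0, accepting states {r0, r1, r3} and transitions r0: a→r1, b→r2, c→r3; r1: a→r1, b→r2, c→r2; r2: a→r2, b→r2, c→r2; r3: a→r2, b→r2, c→r2.
Exploring the product automaton R × S from the start pair (r0, p0), following both machines on each input symbol, reaches 9 state pairs: (r0, p0), (r1, p0), (r2, p4), (r3, p3), (r2, p3), (r2, p5), (r2, p2), (r2, p0), (r2, p1).
R accepts in {r0, r1, r3} and S accepts in {p0, p1, p3, p4}. The reachable pairs whose R-component is accepting are (r0, p0), (r1, p0), (r3, p3); in each of them the S-component is accepting too, so the product for L(R) \ L(S) (R-component accepting, S-component rejecting) has no reachable accepting pair and the difference is empty.
Hence every string in L(R) is also in L(S).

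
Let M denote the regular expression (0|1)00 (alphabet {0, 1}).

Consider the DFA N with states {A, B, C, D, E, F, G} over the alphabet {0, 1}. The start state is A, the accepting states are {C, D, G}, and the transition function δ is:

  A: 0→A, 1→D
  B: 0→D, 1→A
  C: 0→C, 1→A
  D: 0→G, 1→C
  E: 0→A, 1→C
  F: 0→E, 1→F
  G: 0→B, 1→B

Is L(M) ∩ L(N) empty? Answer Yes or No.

Yes

Converting the expression M to a DFA (subset construction, then merging equivalent states) gives the minimal DFA with states {m0, m1, m2, m3, m4}, start state m0, accepting states {m4} and transitions m0: 0→m1, 1→m1; m1: 0→m2, 1→m3; m2: 0→m4, 1→m3; m3: 0→m3, 1→m3; m4: 0→m3, 1→m3.
Exploring the product automaton M × N from the start pair (m0, A), following both machines on each input symbol, reaches 12 state pairs: (m0, A), (m1, A), (m1, D), (m2, A), (m3, D), (m2, G), (m3, C), (m4, A), (m3, G), (m4, B), (m3, B), (m3, A).
M accepts in {m4} and N accepts in {C, D, G}; no reachable pair has both components accepting, so no string drives both machines to acceptance simultaneously and L(M) ∩ L(N) = ∅.
So no string is accepted by both, and the intersection is empty.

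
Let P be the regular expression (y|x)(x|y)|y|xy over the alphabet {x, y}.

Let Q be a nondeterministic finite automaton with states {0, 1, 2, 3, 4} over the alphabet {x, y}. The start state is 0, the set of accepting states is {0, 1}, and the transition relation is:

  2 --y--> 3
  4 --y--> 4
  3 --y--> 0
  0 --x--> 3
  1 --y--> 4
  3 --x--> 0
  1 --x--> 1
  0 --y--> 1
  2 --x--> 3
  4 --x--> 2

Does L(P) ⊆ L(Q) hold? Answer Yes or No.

No

The string yy is in L(P) but not in L(Q).
So L(P) ⊄ L(Q).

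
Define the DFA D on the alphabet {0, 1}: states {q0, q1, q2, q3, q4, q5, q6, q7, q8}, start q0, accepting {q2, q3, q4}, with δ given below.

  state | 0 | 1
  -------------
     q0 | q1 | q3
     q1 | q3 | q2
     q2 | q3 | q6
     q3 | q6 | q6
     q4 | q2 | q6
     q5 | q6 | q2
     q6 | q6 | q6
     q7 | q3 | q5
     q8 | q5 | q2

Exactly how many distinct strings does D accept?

4

The useful subgraph on states {q0, q1, q2, q3} is acyclic, so L(D) is finite; the longest accepting path visits 4 useful states, giving maximum string length 3.
Counting accepting paths from q0 by length: 1 of length 1, 2 of length 2, 1 of length 3. Total 4.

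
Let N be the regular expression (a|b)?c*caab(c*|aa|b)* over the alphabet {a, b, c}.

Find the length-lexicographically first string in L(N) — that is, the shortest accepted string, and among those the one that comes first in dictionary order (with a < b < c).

caab

By inspection of the expression, no string of length less than 4 matches, and caab is the lexicographically first match of length 4.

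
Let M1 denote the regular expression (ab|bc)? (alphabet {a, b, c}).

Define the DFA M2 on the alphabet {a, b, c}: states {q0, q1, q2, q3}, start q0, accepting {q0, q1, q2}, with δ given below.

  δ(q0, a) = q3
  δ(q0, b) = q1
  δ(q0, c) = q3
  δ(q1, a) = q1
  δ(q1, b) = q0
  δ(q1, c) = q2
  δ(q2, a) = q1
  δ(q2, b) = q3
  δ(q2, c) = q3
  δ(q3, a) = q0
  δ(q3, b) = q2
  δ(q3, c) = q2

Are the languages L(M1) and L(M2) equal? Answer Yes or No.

The string b is accepted by M2 but rejected by M1.
So L(M1) ≠ L(M2).

No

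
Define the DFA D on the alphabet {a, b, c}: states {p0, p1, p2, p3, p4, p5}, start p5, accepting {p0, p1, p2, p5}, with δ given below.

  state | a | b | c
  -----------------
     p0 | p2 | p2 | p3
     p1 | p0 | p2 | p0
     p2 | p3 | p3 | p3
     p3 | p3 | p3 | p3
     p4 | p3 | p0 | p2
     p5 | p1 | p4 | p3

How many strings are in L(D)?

13

The useful subgraph on states {p0, p1, p2, p4, p5} is acyclic, so L(D) is finite; the longest accepting path visits 4 useful states, giving maximum string length 3.
Counting accepting paths from p5 by length: 1 of length 0, 1 of length 1, 5 of length 2, 6 of length 3. Total 13.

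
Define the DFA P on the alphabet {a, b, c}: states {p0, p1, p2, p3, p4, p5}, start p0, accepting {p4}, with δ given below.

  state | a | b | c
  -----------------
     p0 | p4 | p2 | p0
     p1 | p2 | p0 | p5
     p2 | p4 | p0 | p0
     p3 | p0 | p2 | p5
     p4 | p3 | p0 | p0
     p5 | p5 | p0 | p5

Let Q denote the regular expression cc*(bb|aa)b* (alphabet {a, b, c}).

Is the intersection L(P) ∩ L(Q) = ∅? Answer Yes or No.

Yes

Converting the expression Q to a DFA (subset construction, then merging equivalent states) gives the minimal DFA with states {q0, q1, q2, q3, q4, q5}, start state q0, accepting states {q5} and transitions q0: a→q1, b→q1, c→q2; q1: a→q1, b→q1, c→q1; q2: a→q3, b→q4, c→q2; q3: a→q5, b→q1, c→q1; q4: a→q1, b→q5, c→q1; q5: a→q1, b→q5, c→q1.
Exploring the product automaton P × Q from the start pair (p0, q0), following both machines on each input symbol, reaches 12 state pairs: (p0, q0), (p4, q1), (p2, q1), (p0, q2), (p3, q1), (p0, q1), (p4, q3), (p2, q4), (p5, q1), (p3, q5), (p0, q5), (p2, q5).
P accepts in {p4} and Q accepts in {q5}; no reachable pair has both components accepting, so no string drives both machines to acceptance simultaneously and L(P) ∩ L(Q) = ∅.
So no string is accepted by both, and the intersection is empty.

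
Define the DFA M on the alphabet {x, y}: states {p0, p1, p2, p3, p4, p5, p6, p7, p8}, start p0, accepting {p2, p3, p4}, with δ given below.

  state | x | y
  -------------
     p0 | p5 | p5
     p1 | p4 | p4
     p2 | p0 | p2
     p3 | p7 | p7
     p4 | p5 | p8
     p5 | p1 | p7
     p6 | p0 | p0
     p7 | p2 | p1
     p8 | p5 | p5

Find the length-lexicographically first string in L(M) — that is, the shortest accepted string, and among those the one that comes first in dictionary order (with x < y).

xxx

A breadth-first search from p0 reaches an accepting state first via the path p0 → p5 → p1 → p4 on input xxx.
No string of length < 3 is accepted (BFS exhausts all shorter strings without reaching an accepting state), and xxx is the lexicographically least accepting string of length 3.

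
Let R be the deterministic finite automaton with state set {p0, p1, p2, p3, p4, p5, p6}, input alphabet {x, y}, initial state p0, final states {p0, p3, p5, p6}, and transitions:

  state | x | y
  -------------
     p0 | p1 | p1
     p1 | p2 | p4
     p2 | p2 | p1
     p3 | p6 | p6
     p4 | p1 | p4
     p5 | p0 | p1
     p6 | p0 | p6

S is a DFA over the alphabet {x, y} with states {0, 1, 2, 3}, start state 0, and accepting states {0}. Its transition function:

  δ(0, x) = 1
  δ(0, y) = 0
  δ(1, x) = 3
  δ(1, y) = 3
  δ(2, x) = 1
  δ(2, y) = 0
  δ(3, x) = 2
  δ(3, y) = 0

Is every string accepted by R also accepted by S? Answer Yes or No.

Exploring the product automaton R × S from the start pair (p0, 0), following both machines on each input symbol, reaches 10 state pairs: (p0, 0), (p1, 1), (p1, 0), (p2, 3), (p4, 3), (p2, 1), (p4, 0), (p2, 2), (p1, 2), (p1, 3).
R accepts in {p0, p3, p5, p6} and S accepts in {0}. The reachable pairs whose R-component is accepting are (p0, 0); in each of them the S-component is accepting too, so the product for L(R) \ L(S) (R-component accepting, S-component rejecting) has no reachable accepting pair and the difference is empty.
Hence every string in L(R) is also in L(S).

Yes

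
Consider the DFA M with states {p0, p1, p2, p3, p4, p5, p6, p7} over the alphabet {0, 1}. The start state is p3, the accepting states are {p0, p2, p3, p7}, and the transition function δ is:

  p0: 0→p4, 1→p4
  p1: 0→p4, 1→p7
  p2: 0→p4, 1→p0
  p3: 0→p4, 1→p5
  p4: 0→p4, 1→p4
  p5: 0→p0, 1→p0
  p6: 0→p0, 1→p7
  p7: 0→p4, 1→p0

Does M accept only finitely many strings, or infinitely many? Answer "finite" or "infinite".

finite

The useful states (reachable from p3 and able to reach an accepting state) are {p0, p3, p5}.
Restricted to these states the transition graph has no cycle, so every accepting path has bounded length and L is finite.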